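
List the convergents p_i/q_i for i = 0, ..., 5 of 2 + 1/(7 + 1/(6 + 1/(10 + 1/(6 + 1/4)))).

2/1, 15/7, 92/43, 935/437, 5702/2665, 23743/11097

Using the convergent recurrence p_i = a_i*p_{i-1} + p_{i-2}, q_i = a_i*q_{i-1} + q_{i-2} with p_{-2}=0, p_{-1}=1, q_{-2}=1, q_{-1}=0:
  i=0: a_0=2, p_0 = 2*1 + 0 = 2, q_0 = 2*0 + 1 = 1.
  i=1: a_1=7, p_1 = 7*2 + 1 = 15, q_1 = 7*1 + 0 = 7.
  i=2: a_2=6, p_2 = 6*15 + 2 = 92, q_2 = 6*7 + 1 = 43.
  i=3: a_3=10, p_3 = 10*92 + 15 = 935, q_3 = 10*43 + 7 = 437.
  i=4: a_4=6, p_4 = 6*935 + 92 = 5702, q_4 = 6*437 + 43 = 2665.
  i=5: a_5=4, p_5 = 4*5702 + 935 = 23743, q_5 = 4*2665 + 437 = 11097.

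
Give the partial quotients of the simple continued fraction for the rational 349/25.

[13; 1, 24]

Run the Euclidean algorithm on 349 and 25; the successive quotients are the partial quotients a_0, a_1, ... (each step inverts the fractional part left over by the previous one):
  349 = 13*25 + 24, so a_0 = 13.
  25 = 1*24 + 1, so a_1 = 1.
  24 = 24*1 + 0, so a_2 = 24.
The remainder reaches 0 after 3 divisions, so the expansion has 3 partial quotients, read off in order.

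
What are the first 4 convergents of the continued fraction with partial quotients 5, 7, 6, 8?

Using the convergent recurrence p_i = a_i*p_{i-1} + p_{i-2}, q_i = a_i*q_{i-1} + q_{i-2} with p_{-2}=0, p_{-1}=1, q_{-2}=1, q_{-1}=0:
  i=0: a_0=5, p_0 = 5*1 + 0 = 5, q_0 = 5*0 + 1 = 1.
  i=1: a_1=7, p_1 = 7*5 + 1 = 36, q_1 = 7*1 + 0 = 7.
  i=2: a_2=6, p_2 = 6*36 + 5 = 221, q_2 = 6*7 + 1 = 43.
  i=3: a_3=8, p_3 = 8*221 + 36 = 1804, q_3 = 8*43 + 7 = 351.

5/1, 36/7, 221/43, 1804/351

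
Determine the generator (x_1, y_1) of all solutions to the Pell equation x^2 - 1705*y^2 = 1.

First expand sqrt(1705) as a continued fraction. With x_i = (sqrt(1705) + m_i)/d_i and (m_0, d_0) = (0, 1): a_0 = floor(sqrt(1705)) = 41, since 41^2 = 1681 <= 1705 < 1764 = 42^2.
Iterate m_{i+1} = d_i*a_i - m_i, d_{i+1} = (1705 - m_{i+1}^2)/d_i, a_{i+1} = floor((a_0 + m_{i+1})/d_{i+1}):
  m_1 = 1*41 - 0 = 41, d_1 = (1705 - 41^2)/1 = 24/1 = 24, a_1 = floor((41 + 41)/24) = 3.
  m_2 = 24*3 - 41 = 31, d_2 = (1705 - 31^2)/24 = 744/24 = 31, a_2 = floor((41 + 31)/31) = 2.
  m_3 = 31*2 - 31 = 31, d_3 = (1705 - 31^2)/31 = 744/31 = 24, a_3 = floor((41 + 31)/24) = 3.
  m_4 = 24*3 - 31 = 41, d_4 = (1705 - 41^2)/24 = 24/24 = 1, a_4 = floor((41 + 41)/1) = 82.
  m_5 = 1*82 - 41 = 41, d_5 = (1705 - 41^2)/1 = 24/1 = 24: (m_5, d_5) = (m_1, d_1) = (41, 24), so from here the quotients repeat a_1, ..., a_4; the period length is 4.
So sqrt(1705) = [41; (3, 2, 3, 82)] with period length k = 4.
k is even, so the fundamental solution of x^2 - 1705y^2 = 1 is (p_{k-1}, q_{k-1}) = (p_3, q_3); compute convergents through index 3.
Convergents (p_i = a_i*p_{i-1} + p_{i-2}, q_i = a_i*q_{i-1} + q_{i-2} with p_{-2}=0, p_{-1}=1, q_{-2}=1, q_{-1}=0):
  i=0: a_0=41, p_0 = 41*1 + 0 = 41, q_0 = 41*0 + 1 = 1.
  i=1: a_1=3, p_1 = 3*41 + 1 = 124, q_1 = 3*1 + 0 = 3.
  i=2: a_2=2, p_2 = 2*124 + 41 = 289, q_2 = 2*3 + 1 = 7.
  i=3: a_3=3, p_3 = 3*289 + 124 = 991, q_3 = 3*7 + 3 = 24.
Check: 991^2 - 1705*24^2 = 982081 - 982080 = 1, so (x, y) = (991, 24) solves the equation, and by the theorem it is the least positive solution.

(x, y) = (991, 24)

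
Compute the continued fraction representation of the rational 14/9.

[1; 1, 1, 4]

Run the Euclidean algorithm on 14 and 9; the successive quotients are the partial quotients a_0, a_1, ... (each step inverts the fractional part left over by the previous one):
  14 = 1*9 + 5, so a_0 = 1.
  9 = 1*5 + 4, so a_1 = 1.
  5 = 1*4 + 1, so a_2 = 1.
  4 = 4*1 + 0, so a_3 = 4.
The remainder reaches 0 after 4 divisions, so the expansion has 4 partial quotients, read off in order.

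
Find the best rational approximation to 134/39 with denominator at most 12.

24/7

Expand x = 134/39 as a continued fraction with the Euclidean algorithm:
  134 = 3*39 + 17, so a_0 = 3.
  39 = 2*17 + 5, so a_1 = 2.
  17 = 3*5 + 2, so a_2 = 3.
  5 = 2*2 + 1, so a_3 = 2.
  2 = 2*1 + 0, so a_4 = 2.
so x = [3; 2, 3, 2, 2].
Convergents (p_i = a_i*p_{i-1} + p_{i-2}, q_i = a_i*q_{i-1} + q_{i-2} with p_{-2}=0, p_{-1}=1, q_{-2}=1, q_{-1}=0), until the denominator exceeds 12:
  i=0: a_0=3, p_0 = 3*1 + 0 = 3, q_0 = 3*0 + 1 = 1.
  i=1: a_1=2, p_1 = 2*3 + 1 = 7, q_1 = 2*1 + 0 = 2.
  i=2: a_2=3, p_2 = 3*7 + 3 = 24, q_2 = 3*2 + 1 = 7.
  i=3: a_3=2, p_3 = 2*24 + 7 = 55, q_3 = 2*7 + 2 = 16.
q_3 = 16 > 12, so the last convergent with denominator <= 12 is p_2/q_2 = 24/7.
The closest fraction with denominator <= 12 is either p_2/q_2 or the intermediate fraction (k*p_2 + p_1)/(k*q_2 + q_1) with the largest k >= 1 whose denominator stays <= 12; these approach x as k grows, and every other convergent or intermediate fraction in range is farther away.
Largest k: floor((12 - q_1)/q_2) = floor((12 - 2)/7) = 1.
That gives (1*24 + 7)/(1*7 + 2) = 31/9.
Compare the errors: |x - 24/7| = |134*7 - 24*39|/(39*7) = 2/273, and |x - 31/9| = |134*9 - 31*39|/(39*9) = 3/351.
Cross-multiplying, 2*351 = 702 < 819 = 3*273, so 2/273 is smaller: the convergent 24/7 is closer to x than 31/9.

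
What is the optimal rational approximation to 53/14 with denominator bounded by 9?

34/9

Expand x = 53/14 as a continued fraction with the Euclidean algorithm:
  53 = 3*14 + 11, so a_0 = 3.
  14 = 1*11 + 3, so a_1 = 1.
  11 = 3*3 + 2, so a_2 = 3.
  3 = 1*2 + 1, so a_3 = 1.
  2 = 2*1 + 0, so a_4 = 2.
so x = [3; 1, 3, 1, 2].
Convergents (p_i = a_i*p_{i-1} + p_{i-2}, q_i = a_i*q_{i-1} + q_{i-2} with p_{-2}=0, p_{-1}=1, q_{-2}=1, q_{-1}=0), until the denominator exceeds 9:
  i=0: a_0=3, p_0 = 3*1 + 0 = 3, q_0 = 3*0 + 1 = 1.
  i=1: a_1=1, p_1 = 1*3 + 1 = 4, q_1 = 1*1 + 0 = 1.
  i=2: a_2=3, p_2 = 3*4 + 3 = 15, q_2 = 3*1 + 1 = 4.
  i=3: a_3=1, p_3 = 1*15 + 4 = 19, q_3 = 1*4 + 1 = 5.
  i=4: a_4=2, p_4 = 2*19 + 15 = 53, q_4 = 2*5 + 4 = 14.
q_4 = 14 > 9, so the last convergent with denominator <= 9 is p_3/q_3 = 19/5.
The closest fraction with denominator <= 9 is either p_3/q_3 or the intermediate fraction (k*p_3 + p_2)/(k*q_3 + q_2) with the largest k >= 1 whose denominator stays <= 9; these approach x as k grows, and every other convergent or intermediate fraction in range is farther away.
Largest k: floor((9 - q_2)/q_3) = floor((9 - 4)/5) = 1.
That gives (1*19 + 15)/(1*5 + 4) = 34/9.
Compare the errors: |x - 19/5| = |53*5 - 19*14|/(14*5) = 1/70, and |x - 34/9| = |53*9 - 34*14|/(14*9) = 1/126.
Cross-multiplying, 1*70 = 70 < 126 = 1*126, so 1/126 is smaller: the intermediate fraction 34/9 is closer to x than 19/5.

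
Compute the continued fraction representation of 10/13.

[0; 1, 3, 3]

Run the Euclidean algorithm on 10 and 13; the successive quotients are the partial quotients a_0, a_1, ... (each step inverts the fractional part left over by the previous one):
  10 = 0*13 + 10, so a_0 = 0.
  13 = 1*10 + 3, so a_1 = 1.
  10 = 3*3 + 1, so a_2 = 3.
  3 = 3*1 + 0, so a_3 = 3.
The remainder reaches 0 after 4 divisions, so the expansion has 4 partial quotients, read off in order.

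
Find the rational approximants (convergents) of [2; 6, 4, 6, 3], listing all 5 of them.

Using the convergent recurrence p_i = a_i*p_{i-1} + p_{i-2}, q_i = a_i*q_{i-1} + q_{i-2} with p_{-2}=0, p_{-1}=1, q_{-2}=1, q_{-1}=0:
  i=0: a_0=2, p_0 = 2*1 + 0 = 2, q_0 = 2*0 + 1 = 1.
  i=1: a_1=6, p_1 = 6*2 + 1 = 13, q_1 = 6*1 + 0 = 6.
  i=2: a_2=4, p_2 = 4*13 + 2 = 54, q_2 = 4*6 + 1 = 25.
  i=3: a_3=6, p_3 = 6*54 + 13 = 337, q_3 = 6*25 + 6 = 156.
  i=4: a_4=3, p_4 = 3*337 + 54 = 1065, q_4 = 3*156 + 25 = 493.

2/1, 13/6, 54/25, 337/156, 1065/493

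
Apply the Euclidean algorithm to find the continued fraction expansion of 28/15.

Run the Euclidean algorithm on 28 and 15; the successive quotients are the partial quotients a_0, a_1, ... (each step inverts the fractional part left over by the previous one):
  28 = 1*15 + 13, so a_0 = 1.
  15 = 1*13 + 2, so a_1 = 1.
  13 = 6*2 + 1, so a_2 = 6.
  2 = 2*1 + 0, so a_3 = 2.
The remainder reaches 0 after 4 divisions, so the expansion has 4 partial quotients, read off in order.

[1; 1, 6, 2]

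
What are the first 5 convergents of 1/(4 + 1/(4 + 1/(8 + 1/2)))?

0/1, 1/4, 4/17, 33/140, 70/297

Using the convergent recurrence p_i = a_i*p_{i-1} + p_{i-2}, q_i = a_i*q_{i-1} + q_{i-2} with p_{-2}=0, p_{-1}=1, q_{-2}=1, q_{-1}=0:
  i=0: a_0=0, p_0 = 0*1 + 0 = 0, q_0 = 0*0 + 1 = 1.
  i=1: a_1=4, p_1 = 4*0 + 1 = 1, q_1 = 4*1 + 0 = 4.
  i=2: a_2=4, p_2 = 4*1 + 0 = 4, q_2 = 4*4 + 1 = 17.
  i=3: a_3=8, p_3 = 8*4 + 1 = 33, q_3 = 8*17 + 4 = 140.
  i=4: a_4=2, p_4 = 2*33 + 4 = 70, q_4 = 2*140 + 17 = 297.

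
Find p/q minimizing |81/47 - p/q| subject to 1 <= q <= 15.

Expand x = 81/47 as a continued fraction with the Euclidean algorithm:
  81 = 1*47 + 34, so a_0 = 1.
  47 = 1*34 + 13, so a_1 = 1.
  34 = 2*13 + 8, so a_2 = 2.
  13 = 1*8 + 5, so a_3 = 1.
  8 = 1*5 + 3, so a_4 = 1.
  5 = 1*3 + 2, so a_5 = 1.
  3 = 1*2 + 1, so a_6 = 1.
  2 = 2*1 + 0, so a_7 = 2.
so x = [1; 1, 2, 1, 1, 1, 1, 2].
Convergents (p_i = a_i*p_{i-1} + p_{i-2}, q_i = a_i*q_{i-1} + q_{i-2} with p_{-2}=0, p_{-1}=1, q_{-2}=1, q_{-1}=0), until the denominator exceeds 15:
  i=0: a_0=1, p_0 = 1*1 + 0 = 1, q_0 = 1*0 + 1 = 1.
  i=1: a_1=1, p_1 = 1*1 + 1 = 2, q_1 = 1*1 + 0 = 1.
  i=2: a_2=2, p_2 = 2*2 + 1 = 5, q_2 = 2*1 + 1 = 3.
  i=3: a_3=1, p_3 = 1*5 + 2 = 7, q_3 = 1*3 + 1 = 4.
  i=4: a_4=1, p_4 = 1*7 + 5 = 12, q_4 = 1*4 + 3 = 7.
  i=5: a_5=1, p_5 = 1*12 + 7 = 19, q_5 = 1*7 + 4 = 11.
  i=6: a_6=1, p_6 = 1*19 + 12 = 31, q_6 = 1*11 + 7 = 18.
q_6 = 18 > 15, so the last convergent with denominator <= 15 is p_5/q_5 = 19/11.
The closest fraction with denominator <= 15 is either p_5/q_5 or the intermediate fraction (k*p_5 + p_4)/(k*q_5 + q_4) with the largest k >= 1 whose denominator stays <= 15; these approach x as k grows, and every other convergent or intermediate fraction in range is farther away.
Largest k: floor((15 - q_4)/q_5) = floor((15 - 7)/11) = 0.
Since k = 0, no intermediate fraction beyond p_5/q_5 has denominator <= 15, so the convergent 19/11 is the closest (its error is |81*11 - 19*47|/(47*11) = 2/517).

19/11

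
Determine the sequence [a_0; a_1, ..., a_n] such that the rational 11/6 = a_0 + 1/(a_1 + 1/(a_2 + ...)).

[1; 1, 5]

Run the Euclidean algorithm on 11 and 6; the successive quotients are the partial quotients a_0, a_1, ... (each step inverts the fractional part left over by the previous one):
  11 = 1*6 + 5, so a_0 = 1.
  6 = 1*5 + 1, so a_1 = 1.
  5 = 5*1 + 0, so a_2 = 5.
The remainder reaches 0 after 3 divisions, so the expansion has 3 partial quotients, read off in order.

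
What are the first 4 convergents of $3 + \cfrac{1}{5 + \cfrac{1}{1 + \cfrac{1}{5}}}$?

Using the convergent recurrence p_i = a_i*p_{i-1} + p_{i-2}, q_i = a_i*q_{i-1} + q_{i-2} with p_{-2}=0, p_{-1}=1, q_{-2}=1, q_{-1}=0:
  i=0: a_0=3, p_0 = 3*1 + 0 = 3, q_0 = 3*0 + 1 = 1.
  i=1: a_1=5, p_1 = 5*3 + 1 = 16, q_1 = 5*1 + 0 = 5.
  i=2: a_2=1, p_2 = 1*16 + 3 = 19, q_2 = 1*5 + 1 = 6.
  i=3: a_3=5, p_3 = 5*19 + 16 = 111, q_3 = 5*6 + 5 = 35.

3/1, 16/5, 19/6, 111/35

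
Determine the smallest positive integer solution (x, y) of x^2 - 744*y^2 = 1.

(x, y) = (7501, 275)

First expand sqrt(744) as a continued fraction. With x_i = (sqrt(744) + m_i)/d_i and (m_0, d_0) = (0, 1): a_0 = floor(sqrt(744)) = 27, since 27^2 = 729 <= 744 < 784 = 28^2.
Iterate m_{i+1} = d_i*a_i - m_i, d_{i+1} = (744 - m_{i+1}^2)/d_i, a_{i+1} = floor((a_0 + m_{i+1})/d_{i+1}):
  m_1 = 1*27 - 0 = 27, d_1 = (744 - 27^2)/1 = 15/1 = 15, a_1 = floor((27 + 27)/15) = 3.
  m_2 = 15*3 - 27 = 18, d_2 = (744 - 18^2)/15 = 420/15 = 28, a_2 = floor((27 + 18)/28) = 1.
  m_3 = 28*1 - 18 = 10, d_3 = (744 - 10^2)/28 = 644/28 = 23, a_3 = floor((27 + 10)/23) = 1.
  m_4 = 23*1 - 10 = 13, d_4 = (744 - 13^2)/23 = 575/23 = 25, a_4 = floor((27 + 13)/25) = 1.
  m_5 = 25*1 - 13 = 12, d_5 = (744 - 12^2)/25 = 600/25 = 24, a_5 = floor((27 + 12)/24) = 1.
  m_6 = 24*1 - 12 = 12, d_6 = (744 - 12^2)/24 = 600/24 = 25, a_6 = floor((27 + 12)/25) = 1.
  m_7 = 25*1 - 12 = 13, d_7 = (744 - 13^2)/25 = 575/25 = 23, a_7 = floor((27 + 13)/23) = 1.
  m_8 = 23*1 - 13 = 10, d_8 = (744 - 10^2)/23 = 644/23 = 28, a_8 = floor((27 + 10)/28) = 1.
  m_9 = 28*1 - 10 = 18, d_9 = (744 - 18^2)/28 = 420/28 = 15, a_9 = floor((27 + 18)/15) = 3.
  m_10 = 15*3 - 18 = 27, d_10 = (744 - 27^2)/15 = 15/15 = 1, a_10 = floor((27 + 27)/1) = 54.
  m_11 = 1*54 - 27 = 27, d_11 = (744 - 27^2)/1 = 15/1 = 15: (m_11, d_11) = (m_1, d_1) = (27, 15), so from here the quotients repeat a_1, ..., a_10; the period length is 10.
So sqrt(744) = [27; (3, 1, 1, 1, 1, 1, 1, 1, 3, 54)] with period length k = 10.
k is even, so the fundamental solution of x^2 - 744y^2 = 1 is (p_{k-1}, q_{k-1}) = (p_9, q_9); compute convergents through index 9.
Convergents (p_i = a_i*p_{i-1} + p_{i-2}, q_i = a_i*q_{i-1} + q_{i-2} with p_{-2}=0, p_{-1}=1, q_{-2}=1, q_{-1}=0):
  i=0: a_0=27, p_0 = 27*1 + 0 = 27, q_0 = 27*0 + 1 = 1.
  i=1: a_1=3, p_1 = 3*27 + 1 = 82, q_1 = 3*1 + 0 = 3.
  i=2: a_2=1, p_2 = 1*82 + 27 = 109, q_2 = 1*3 + 1 = 4.
  i=3: a_3=1, p_3 = 1*109 + 82 = 191, q_3 = 1*4 + 3 = 7.
  i=4: a_4=1, p_4 = 1*191 + 109 = 300, q_4 = 1*7 + 4 = 11.
  i=5: a_5=1, p_5 = 1*300 + 191 = 491, q_5 = 1*11 + 7 = 18.
  i=6: a_6=1, p_6 = 1*491 + 300 = 791, q_6 = 1*18 + 11 = 29.
  i=7: a_7=1, p_7 = 1*791 + 491 = 1282, q_7 = 1*29 + 18 = 47.
  i=8: a_8=1, p_8 = 1*1282 + 791 = 2073, q_8 = 1*47 + 29 = 76.
  i=9: a_9=3, p_9 = 3*2073 + 1282 = 7501, q_9 = 3*76 + 47 = 275.
Check: 7501^2 - 744*275^2 = 56265001 - 56265000 = 1, so (x, y) = (7501, 275) solves the equation, and by the theorem it is the least positive solution.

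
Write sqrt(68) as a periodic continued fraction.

[8; (4, 16)]

Write x_i = (sqrt(68) + m_i)/d_i with (m_0, d_0) = (0, 1). a_0 = floor(sqrt(68)) = 8, since 8^2 = 64 <= 68 < 81 = 9^2.
Iterate m_{i+1} = d_i*a_i - m_i, d_{i+1} = (68 - m_{i+1}^2)/d_i, a_{i+1} = floor((a_0 + m_{i+1})/d_{i+1}):
  m_1 = 1*8 - 0 = 8, d_1 = (68 - 8^2)/1 = 4/1 = 4, a_1 = floor((8 + 8)/4) = 4.
  m_2 = 4*4 - 8 = 8, d_2 = (68 - 8^2)/4 = 4/4 = 1, a_2 = floor((8 + 8)/1) = 16.
  m_3 = 1*16 - 8 = 8, d_3 = (68 - 8^2)/1 = 4/1 = 4: (m_3, d_3) = (m_1, d_1) = (8, 4), so from here the quotients repeat a_1, a_2; the period length is 2.
Hence the expansion of sqrt(68) is a_0 = 8 followed by the repeating block 4, 16 (period 2).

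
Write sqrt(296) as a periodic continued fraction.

Write x_i = (sqrt(296) + m_i)/d_i with (m_0, d_0) = (0, 1). a_0 = floor(sqrt(296)) = 17, since 17^2 = 289 <= 296 < 324 = 18^2.
Iterate m_{i+1} = d_i*a_i - m_i, d_{i+1} = (296 - m_{i+1}^2)/d_i, a_{i+1} = floor((a_0 + m_{i+1})/d_{i+1}):
  m_1 = 1*17 - 0 = 17, d_1 = (296 - 17^2)/1 = 7/1 = 7, a_1 = floor((17 + 17)/7) = 4.
  m_2 = 7*4 - 17 = 11, d_2 = (296 - 11^2)/7 = 175/7 = 25, a_2 = floor((17 + 11)/25) = 1.
  m_3 = 25*1 - 11 = 14, d_3 = (296 - 14^2)/25 = 100/25 = 4, a_3 = floor((17 + 14)/4) = 7.
  m_4 = 4*7 - 14 = 14, d_4 = (296 - 14^2)/4 = 100/4 = 25, a_4 = floor((17 + 14)/25) = 1.
  m_5 = 25*1 - 14 = 11, d_5 = (296 - 11^2)/25 = 175/25 = 7, a_5 = floor((17 + 11)/7) = 4.
  m_6 = 7*4 - 11 = 17, d_6 = (296 - 17^2)/7 = 7/7 = 1, a_6 = floor((17 + 17)/1) = 34.
  m_7 = 1*34 - 17 = 17, d_7 = (296 - 17^2)/1 = 7/1 = 7: (m_7, d_7) = (m_1, d_1) = (17, 7), so from here the quotients repeat a_1, ..., a_6; the period length is 6.
Hence the expansion of sqrt(296) is a_0 = 17 followed by the repeating block 4, 1, 7, 1, 4, 34 (period 6).

[17; (4, 1, 7, 1, 4, 34)]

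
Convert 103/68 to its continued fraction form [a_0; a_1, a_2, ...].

[1; 1, 1, 16, 2]

Run the Euclidean algorithm on 103 and 68; the successive quotients are the partial quotients a_0, a_1, ... (each step inverts the fractional part left over by the previous one):
  103 = 1*68 + 35, so a_0 = 1.
  68 = 1*35 + 33, so a_1 = 1.
  35 = 1*33 + 2, so a_2 = 1.
  33 = 16*2 + 1, so a_3 = 16.
  2 = 2*1 + 0, so a_4 = 2.
The remainder reaches 0 after 5 divisions, so the expansion has 5 partial quotients, read off in order.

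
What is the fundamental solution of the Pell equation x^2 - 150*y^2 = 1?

First expand sqrt(150) as a continued fraction. With x_i = (sqrt(150) + m_i)/d_i and (m_0, d_0) = (0, 1): a_0 = floor(sqrt(150)) = 12, since 12^2 = 144 <= 150 < 169 = 13^2.
Iterate m_{i+1} = d_i*a_i - m_i, d_{i+1} = (150 - m_{i+1}^2)/d_i, a_{i+1} = floor((a_0 + m_{i+1})/d_{i+1}):
  m_1 = 1*12 - 0 = 12, d_1 = (150 - 12^2)/1 = 6/1 = 6, a_1 = floor((12 + 12)/6) = 4.
  m_2 = 6*4 - 12 = 12, d_2 = (150 - 12^2)/6 = 6/6 = 1, a_2 = floor((12 + 12)/1) = 24.
  m_3 = 1*24 - 12 = 12, d_3 = (150 - 12^2)/1 = 6/1 = 6: (m_3, d_3) = (m_1, d_1) = (12, 6), so from here the quotients repeat a_1, a_2; the period length is 2.
So sqrt(150) = [12; (4, 24)] with period length k = 2.
k is even, so the fundamental solution of x^2 - 150y^2 = 1 is (p_{k-1}, q_{k-1}) = (p_1, q_1); compute convergents through index 1.
Convergents (p_i = a_i*p_{i-1} + p_{i-2}, q_i = a_i*q_{i-1} + q_{i-2} with p_{-2}=0, p_{-1}=1, q_{-2}=1, q_{-1}=0):
  i=0: a_0=12, p_0 = 12*1 + 0 = 12, q_0 = 12*0 + 1 = 1.
  i=1: a_1=4, p_1 = 4*12 + 1 = 49, q_1 = 4*1 + 0 = 4.
Check: 49^2 - 150*4^2 = 2401 - 2400 = 1, so (x, y) = (49, 4) solves the equation, and by the theorem it is the least positive solution.

(x, y) = (49, 4)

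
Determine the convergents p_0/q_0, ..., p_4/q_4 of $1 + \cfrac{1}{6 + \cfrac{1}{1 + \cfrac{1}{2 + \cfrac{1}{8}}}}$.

1/1, 7/6, 8/7, 23/20, 192/167

Using the convergent recurrence p_i = a_i*p_{i-1} + p_{i-2}, q_i = a_i*q_{i-1} + q_{i-2} with p_{-2}=0, p_{-1}=1, q_{-2}=1, q_{-1}=0:
  i=0: a_0=1, p_0 = 1*1 + 0 = 1, q_0 = 1*0 + 1 = 1.
  i=1: a_1=6, p_1 = 6*1 + 1 = 7, q_1 = 6*1 + 0 = 6.
  i=2: a_2=1, p_2 = 1*7 + 1 = 8, q_2 = 1*6 + 1 = 7.
  i=3: a_3=2, p_3 = 2*8 + 7 = 23, q_3 = 2*7 + 6 = 20.
  i=4: a_4=8, p_4 = 8*23 + 8 = 192, q_4 = 8*20 + 7 = 167.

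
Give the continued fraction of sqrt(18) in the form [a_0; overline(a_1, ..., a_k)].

[4; overline(4, 8)]

Write x_i = (sqrt(18) + m_i)/d_i with (m_0, d_0) = (0, 1). a_0 = floor(sqrt(18)) = 4, since 4^2 = 16 <= 18 < 25 = 5^2.
Iterate m_{i+1} = d_i*a_i - m_i, d_{i+1} = (18 - m_{i+1}^2)/d_i, a_{i+1} = floor((a_0 + m_{i+1})/d_{i+1}):
  m_1 = 1*4 - 0 = 4, d_1 = (18 - 4^2)/1 = 2/1 = 2, a_1 = floor((4 + 4)/2) = 4.
  m_2 = 2*4 - 4 = 4, d_2 = (18 - 4^2)/2 = 2/2 = 1, a_2 = floor((4 + 4)/1) = 8.
  m_3 = 1*8 - 4 = 4, d_3 = (18 - 4^2)/1 = 2/1 = 2: (m_3, d_3) = (m_1, d_1) = (4, 2), so from here the quotients repeat a_1, a_2; the period length is 2.
Hence the expansion of sqrt(18) is a_0 = 4 followed by the repeating block 4, 8 (period 2).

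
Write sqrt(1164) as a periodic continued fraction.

Write x_i = (sqrt(1164) + m_i)/d_i with (m_0, d_0) = (0, 1). a_0 = floor(sqrt(1164)) = 34, since 34^2 = 1156 <= 1164 < 1225 = 35^2.
Iterate m_{i+1} = d_i*a_i - m_i, d_{i+1} = (1164 - m_{i+1}^2)/d_i, a_{i+1} = floor((a_0 + m_{i+1})/d_{i+1}):
  m_1 = 1*34 - 0 = 34, d_1 = (1164 - 34^2)/1 = 8/1 = 8, a_1 = floor((34 + 34)/8) = 8.
  m_2 = 8*8 - 34 = 30, d_2 = (1164 - 30^2)/8 = 264/8 = 33, a_2 = floor((34 + 30)/33) = 1.
  m_3 = 33*1 - 30 = 3, d_3 = (1164 - 3^2)/33 = 1155/33 = 35, a_3 = floor((34 + 3)/35) = 1.
  m_4 = 35*1 - 3 = 32, d_4 = (1164 - 32^2)/35 = 140/35 = 4, a_4 = floor((34 + 32)/4) = 16.
  m_5 = 4*16 - 32 = 32, d_5 = (1164 - 32^2)/4 = 140/4 = 35, a_5 = floor((34 + 32)/35) = 1.
  m_6 = 35*1 - 32 = 3, d_6 = (1164 - 3^2)/35 = 1155/35 = 33, a_6 = floor((34 + 3)/33) = 1.
  m_7 = 33*1 - 3 = 30, d_7 = (1164 - 30^2)/33 = 264/33 = 8, a_7 = floor((34 + 30)/8) = 8.
  m_8 = 8*8 - 30 = 34, d_8 = (1164 - 34^2)/8 = 8/8 = 1, a_8 = floor((34 + 34)/1) = 68.
  m_9 = 1*68 - 34 = 34, d_9 = (1164 - 34^2)/1 = 8/1 = 8: (m_9, d_9) = (m_1, d_1) = (34, 8), so from here the quotients repeat a_1, ..., a_8; the period length is 8.
Hence the expansion of sqrt(1164) is a_0 = 34 followed by the repeating block 8, 1, 1, 16, 1, 1, 8, 68 (period 8).

[34; (8, 1, 1, 16, 1, 1, 8, 68)]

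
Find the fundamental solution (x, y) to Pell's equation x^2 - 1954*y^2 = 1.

(x, y) = (4691555, 106134)

First expand sqrt(1954) as a continued fraction. With x_i = (sqrt(1954) + m_i)/d_i and (m_0, d_0) = (0, 1): a_0 = floor(sqrt(1954)) = 44, since 44^2 = 1936 <= 1954 < 2025 = 45^2.
Iterate m_{i+1} = d_i*a_i - m_i, d_{i+1} = (1954 - m_{i+1}^2)/d_i, a_{i+1} = floor((a_0 + m_{i+1})/d_{i+1}):
  m_1 = 1*44 - 0 = 44, d_1 = (1954 - 44^2)/1 = 18/1 = 18, a_1 = floor((44 + 44)/18) = 4.
  m_2 = 18*4 - 44 = 28, d_2 = (1954 - 28^2)/18 = 1170/18 = 65, a_2 = floor((44 + 28)/65) = 1.
  m_3 = 65*1 - 28 = 37, d_3 = (1954 - 37^2)/65 = 585/65 = 9, a_3 = floor((44 + 37)/9) = 9.
  m_4 = 9*9 - 37 = 44, d_4 = (1954 - 44^2)/9 = 18/9 = 2, a_4 = floor((44 + 44)/2) = 44.
  m_5 = 2*44 - 44 = 44, d_5 = (1954 - 44^2)/2 = 18/2 = 9, a_5 = floor((44 + 44)/9) = 9.
  m_6 = 9*9 - 44 = 37, d_6 = (1954 - 37^2)/9 = 585/9 = 65, a_6 = floor((44 + 37)/65) = 1.
  m_7 = 65*1 - 37 = 28, d_7 = (1954 - 28^2)/65 = 1170/65 = 18, a_7 = floor((44 + 28)/18) = 4.
  m_8 = 18*4 - 28 = 44, d_8 = (1954 - 44^2)/18 = 18/18 = 1, a_8 = floor((44 + 44)/1) = 88.
  m_9 = 1*88 - 44 = 44, d_9 = (1954 - 44^2)/1 = 18/1 = 18: (m_9, d_9) = (m_1, d_1) = (44, 18), so from here the quotients repeat a_1, ..., a_8; the period length is 8.
So sqrt(1954) = [44; (4, 1, 9, 44, 9, 1, 4, 88)] with period length k = 8.
k is even, so the fundamental solution of x^2 - 1954y^2 = 1 is (p_{k-1}, q_{k-1}) = (p_7, q_7); compute convergents through index 7.
Convergents (p_i = a_i*p_{i-1} + p_{i-2}, q_i = a_i*q_{i-1} + q_{i-2} with p_{-2}=0, p_{-1}=1, q_{-2}=1, q_{-1}=0):
  i=0: a_0=44, p_0 = 44*1 + 0 = 44, q_0 = 44*0 + 1 = 1.
  i=1: a_1=4, p_1 = 4*44 + 1 = 177, q_1 = 4*1 + 0 = 4.
  i=2: a_2=1, p_2 = 1*177 + 44 = 221, q_2 = 1*4 + 1 = 5.
  i=3: a_3=9, p_3 = 9*221 + 177 = 2166, q_3 = 9*5 + 4 = 49.
  i=4: a_4=44, p_4 = 44*2166 + 221 = 95525, q_4 = 44*49 + 5 = 2161.
  i=5: a_5=9, p_5 = 9*95525 + 2166 = 861891, q_5 = 9*2161 + 49 = 19498.
  i=6: a_6=1, p_6 = 1*861891 + 95525 = 957416, q_6 = 1*19498 + 2161 = 21659.
  i=7: a_7=4, p_7 = 4*957416 + 861891 = 4691555, q_7 = 4*21659 + 19498 = 106134.
Check: 4691555^2 - 1954*106134^2 = 22010688318025 - 22010688318024 = 1, so (x, y) = (4691555, 106134) solves the equation, and by the theorem it is the least positive solution.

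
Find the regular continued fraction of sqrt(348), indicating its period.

Write x_i = (sqrt(348) + m_i)/d_i with (m_0, d_0) = (0, 1). a_0 = floor(sqrt(348)) = 18, since 18^2 = 324 <= 348 < 361 = 19^2.
Iterate m_{i+1} = d_i*a_i - m_i, d_{i+1} = (348 - m_{i+1}^2)/d_i, a_{i+1} = floor((a_0 + m_{i+1})/d_{i+1}):
  m_1 = 1*18 - 0 = 18, d_1 = (348 - 18^2)/1 = 24/1 = 24, a_1 = floor((18 + 18)/24) = 1.
  m_2 = 24*1 - 18 = 6, d_2 = (348 - 6^2)/24 = 312/24 = 13, a_2 = floor((18 + 6)/13) = 1.
  m_3 = 13*1 - 6 = 7, d_3 = (348 - 7^2)/13 = 299/13 = 23, a_3 = floor((18 + 7)/23) = 1.
  m_4 = 23*1 - 7 = 16, d_4 = (348 - 16^2)/23 = 92/23 = 4, a_4 = floor((18 + 16)/4) = 8.
  m_5 = 4*8 - 16 = 16, d_5 = (348 - 16^2)/4 = 92/4 = 23, a_5 = floor((18 + 16)/23) = 1.
  m_6 = 23*1 - 16 = 7, d_6 = (348 - 7^2)/23 = 299/23 = 13, a_6 = floor((18 + 7)/13) = 1.
  m_7 = 13*1 - 7 = 6, d_7 = (348 - 6^2)/13 = 312/13 = 24, a_7 = floor((18 + 6)/24) = 1.
  m_8 = 24*1 - 6 = 18, d_8 = (348 - 18^2)/24 = 24/24 = 1, a_8 = floor((18 + 18)/1) = 36.
  m_9 = 1*36 - 18 = 18, d_9 = (348 - 18^2)/1 = 24/1 = 24: (m_9, d_9) = (m_1, d_1) = (18, 24), so from here the quotients repeat a_1, ..., a_8; the period length is 8.
Hence the expansion of sqrt(348) is a_0 = 18 followed by the repeating block 1, 1, 1, 8, 1, 1, 1, 36 (period 8).

[18; (1, 1, 1, 8, 1, 1, 1, 36)]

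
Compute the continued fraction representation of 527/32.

[16; 2, 7, 2]

Run the Euclidean algorithm on 527 and 32; the successive quotients are the partial quotients a_0, a_1, ... (each step inverts the fractional part left over by the previous one):
  527 = 16*32 + 15, so a_0 = 16.
  32 = 2*15 + 2, so a_1 = 2.
  15 = 7*2 + 1, so a_2 = 7.
  2 = 2*1 + 0, so a_3 = 2.
The remainder reaches 0 after 4 divisions, so the expansion has 4 partial quotients, read off in order.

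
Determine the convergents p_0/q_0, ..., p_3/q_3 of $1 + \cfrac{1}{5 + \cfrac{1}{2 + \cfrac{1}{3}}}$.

Using the convergent recurrence p_i = a_i*p_{i-1} + p_{i-2}, q_i = a_i*q_{i-1} + q_{i-2} with p_{-2}=0, p_{-1}=1, q_{-2}=1, q_{-1}=0:
  i=0: a_0=1, p_0 = 1*1 + 0 = 1, q_0 = 1*0 + 1 = 1.
  i=1: a_1=5, p_1 = 5*1 + 1 = 6, q_1 = 5*1 + 0 = 5.
  i=2: a_2=2, p_2 = 2*6 + 1 = 13, q_2 = 2*5 + 1 = 11.
  i=3: a_3=3, p_3 = 3*13 + 6 = 45, q_3 = 3*11 + 5 = 38.

1/1, 6/5, 13/11, 45/38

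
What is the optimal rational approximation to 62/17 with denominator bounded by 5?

11/3

Expand x = 62/17 as a continued fraction with the Euclidean algorithm:
  62 = 3*17 + 11, so a_0 = 3.
  17 = 1*11 + 6, so a_1 = 1.
  11 = 1*6 + 5, so a_2 = 1.
  6 = 1*5 + 1, so a_3 = 1.
  5 = 5*1 + 0, so a_4 = 5.
so x = [3; 1, 1, 1, 5].
Convergents (p_i = a_i*p_{i-1} + p_{i-2}, q_i = a_i*q_{i-1} + q_{i-2} with p_{-2}=0, p_{-1}=1, q_{-2}=1, q_{-1}=0), until the denominator exceeds 5:
  i=0: a_0=3, p_0 = 3*1 + 0 = 3, q_0 = 3*0 + 1 = 1.
  i=1: a_1=1, p_1 = 1*3 + 1 = 4, q_1 = 1*1 + 0 = 1.
  i=2: a_2=1, p_2 = 1*4 + 3 = 7, q_2 = 1*1 + 1 = 2.
  i=3: a_3=1, p_3 = 1*7 + 4 = 11, q_3 = 1*2 + 1 = 3.
  i=4: a_4=5, p_4 = 5*11 + 7 = 62, q_4 = 5*3 + 2 = 17.
q_4 = 17 > 5, so the last convergent with denominator <= 5 is p_3/q_3 = 11/3.
The closest fraction with denominator <= 5 is either p_3/q_3 or the intermediate fraction (k*p_3 + p_2)/(k*q_3 + q_2) with the largest k >= 1 whose denominator stays <= 5; these approach x as k grows, and every other convergent or intermediate fraction in range is farther away.
Largest k: floor((5 - q_2)/q_3) = floor((5 - 2)/3) = 1.
That gives (1*11 + 7)/(1*3 + 2) = 18/5.
Compare the errors: |x - 11/3| = |62*3 - 11*17|/(17*3) = 1/51, and |x - 18/5| = |62*5 - 18*17|/(17*5) = 4/85.
Cross-multiplying, 1*85 = 85 < 204 = 4*51, so 1/51 is smaller: the convergent 11/3 is closer to x than 18/5.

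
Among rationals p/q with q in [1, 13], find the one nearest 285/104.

Expand x = 285/104 as a continued fraction with the Euclidean algorithm:
  285 = 2*104 + 77, so a_0 = 2.
  104 = 1*77 + 27, so a_1 = 1.
  77 = 2*27 + 23, so a_2 = 2.
  27 = 1*23 + 4, so a_3 = 1.
  23 = 5*4 + 3, so a_4 = 5.
  4 = 1*3 + 1, so a_5 = 1.
  3 = 3*1 + 0, so a_6 = 3.
so x = [2; 1, 2, 1, 5, 1, 3].
Convergents (p_i = a_i*p_{i-1} + p_{i-2}, q_i = a_i*q_{i-1} + q_{i-2} with p_{-2}=0, p_{-1}=1, q_{-2}=1, q_{-1}=0), until the denominator exceeds 13:
  i=0: a_0=2, p_0 = 2*1 + 0 = 2, q_0 = 2*0 + 1 = 1.
  i=1: a_1=1, p_1 = 1*2 + 1 = 3, q_1 = 1*1 + 0 = 1.
  i=2: a_2=2, p_2 = 2*3 + 2 = 8, q_2 = 2*1 + 1 = 3.
  i=3: a_3=1, p_3 = 1*8 + 3 = 11, q_3 = 1*3 + 1 = 4.
  i=4: a_4=5, p_4 = 5*11 + 8 = 63, q_4 = 5*4 + 3 = 23.
q_4 = 23 > 13, so the last convergent with denominator <= 13 is p_3/q_3 = 11/4.
The closest fraction with denominator <= 13 is either p_3/q_3 or the intermediate fraction (k*p_3 + p_2)/(k*q_3 + q_2) with the largest k >= 1 whose denominator stays <= 13; these approach x as k grows, and every other convergent or intermediate fraction in range is farther away.
Largest k: floor((13 - q_2)/q_3) = floor((13 - 3)/4) = 2.
That gives (2*11 + 8)/(2*4 + 3) = 30/11.
Compare the errors: |x - 11/4| = |285*4 - 11*104|/(104*4) = 4/416, and |x - 30/11| = |285*11 - 30*104|/(104*11) = 15/1144.
Cross-multiplying, 4*1144 = 4576 < 6240 = 15*416, so 4/416 is smaller: the convergent 11/4 is closer to x than 30/11.

11/4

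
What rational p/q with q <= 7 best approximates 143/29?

5/1

Expand x = 143/29 as a continued fraction with the Euclidean algorithm:
  143 = 4*29 + 27, so a_0 = 4.
  29 = 1*27 + 2, so a_1 = 1.
  27 = 13*2 + 1, so a_2 = 13.
  2 = 2*1 + 0, so a_3 = 2.
so x = [4; 1, 13, 2].
Convergents (p_i = a_i*p_{i-1} + p_{i-2}, q_i = a_i*q_{i-1} + q_{i-2} with p_{-2}=0, p_{-1}=1, q_{-2}=1, q_{-1}=0), until the denominator exceeds 7:
  i=0: a_0=4, p_0 = 4*1 + 0 = 4, q_0 = 4*0 + 1 = 1.
  i=1: a_1=1, p_1 = 1*4 + 1 = 5, q_1 = 1*1 + 0 = 1.
  i=2: a_2=13, p_2 = 13*5 + 4 = 69, q_2 = 13*1 + 1 = 14.
q_2 = 14 > 7, so the last convergent with denominator <= 7 is p_1/q_1 = 5/1.
The closest fraction with denominator <= 7 is either p_1/q_1 or the intermediate fraction (k*p_1 + p_0)/(k*q_1 + q_0) with the largest k >= 1 whose denominator stays <= 7; these approach x as k grows, and every other convergent or intermediate fraction in range is farther away.
Largest k: floor((7 - q_0)/q_1) = floor((7 - 1)/1) = 6.
That gives (6*5 + 4)/(6*1 + 1) = 34/7.
Compare the errors: |x - 5/1| = |143*1 - 5*29|/(29*1) = 2/29, and |x - 34/7| = |143*7 - 34*29|/(29*7) = 15/203.
Cross-multiplying, 2*203 = 406 < 435 = 15*29, so 2/29 is smaller: the convergent 5/1 is closer to x than 34/7.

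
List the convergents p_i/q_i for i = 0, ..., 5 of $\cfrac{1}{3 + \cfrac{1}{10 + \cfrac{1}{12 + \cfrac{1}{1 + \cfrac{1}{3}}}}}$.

Using the convergent recurrence p_i = a_i*p_{i-1} + p_{i-2}, q_i = a_i*q_{i-1} + q_{i-2} with p_{-2}=0, p_{-1}=1, q_{-2}=1, q_{-1}=0:
  i=0: a_0=0, p_0 = 0*1 + 0 = 0, q_0 = 0*0 + 1 = 1.
  i=1: a_1=3, p_1 = 3*0 + 1 = 1, q_1 = 3*1 + 0 = 3.
  i=2: a_2=10, p_2 = 10*1 + 0 = 10, q_2 = 10*3 + 1 = 31.
  i=3: a_3=12, p_3 = 12*10 + 1 = 121, q_3 = 12*31 + 3 = 375.
  i=4: a_4=1, p_4 = 1*121 + 10 = 131, q_4 = 1*375 + 31 = 406.
  i=5: a_5=3, p_5 = 3*131 + 121 = 514, q_5 = 3*406 + 375 = 1593.

0/1, 1/3, 10/31, 121/375, 131/406, 514/1593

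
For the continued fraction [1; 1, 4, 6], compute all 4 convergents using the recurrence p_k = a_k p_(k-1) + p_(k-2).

Using the convergent recurrence p_i = a_i*p_{i-1} + p_{i-2}, q_i = a_i*q_{i-1} + q_{i-2} with p_{-2}=0, p_{-1}=1, q_{-2}=1, q_{-1}=0:
  i=0: a_0=1, p_0 = 1*1 + 0 = 1, q_0 = 1*0 + 1 = 1.
  i=1: a_1=1, p_1 = 1*1 + 1 = 2, q_1 = 1*1 + 0 = 1.
  i=2: a_2=4, p_2 = 4*2 + 1 = 9, q_2 = 4*1 + 1 = 5.
  i=3: a_3=6, p_3 = 6*9 + 2 = 56, q_3 = 6*5 + 1 = 31.

1/1, 2/1, 9/5, 56/31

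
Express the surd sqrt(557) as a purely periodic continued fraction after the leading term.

Write x_i = (sqrt(557) + m_i)/d_i with (m_0, d_0) = (0, 1). a_0 = floor(sqrt(557)) = 23, since 23^2 = 529 <= 557 < 576 = 24^2.
Iterate m_{i+1} = d_i*a_i - m_i, d_{i+1} = (557 - m_{i+1}^2)/d_i, a_{i+1} = floor((a_0 + m_{i+1})/d_{i+1}):
  m_1 = 1*23 - 0 = 23, d_1 = (557 - 23^2)/1 = 28/1 = 28, a_1 = floor((23 + 23)/28) = 1.
  m_2 = 28*1 - 23 = 5, d_2 = (557 - 5^2)/28 = 532/28 = 19, a_2 = floor((23 + 5)/19) = 1.
  m_3 = 19*1 - 5 = 14, d_3 = (557 - 14^2)/19 = 361/19 = 19, a_3 = floor((23 + 14)/19) = 1.
  m_4 = 19*1 - 14 = 5, d_4 = (557 - 5^2)/19 = 532/19 = 28, a_4 = floor((23 + 5)/28) = 1.
  m_5 = 28*1 - 5 = 23, d_5 = (557 - 23^2)/28 = 28/28 = 1, a_5 = floor((23 + 23)/1) = 46.
  m_6 = 1*46 - 23 = 23, d_6 = (557 - 23^2)/1 = 28/1 = 28: (m_6, d_6) = (m_1, d_1) = (23, 28), so from here the quotients repeat a_1, ..., a_5; the period length is 5.
Hence the expansion of sqrt(557) is a_0 = 23 followed by the repeating block 1, 1, 1, 1, 46 (period 5).

[23; (1, 1, 1, 1, 46)]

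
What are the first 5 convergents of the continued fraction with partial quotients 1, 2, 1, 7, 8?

1/1, 3/2, 4/3, 31/23, 252/187

Using the convergent recurrence p_i = a_i*p_{i-1} + p_{i-2}, q_i = a_i*q_{i-1} + q_{i-2} with p_{-2}=0, p_{-1}=1, q_{-2}=1, q_{-1}=0:
  i=0: a_0=1, p_0 = 1*1 + 0 = 1, q_0 = 1*0 + 1 = 1.
  i=1: a_1=2, p_1 = 2*1 + 1 = 3, q_1 = 2*1 + 0 = 2.
  i=2: a_2=1, p_2 = 1*3 + 1 = 4, q_2 = 1*2 + 1 = 3.
  i=3: a_3=7, p_3 = 7*4 + 3 = 31, q_3 = 7*3 + 2 = 23.
  i=4: a_4=8, p_4 = 8*31 + 4 = 252, q_4 = 8*23 + 3 = 187.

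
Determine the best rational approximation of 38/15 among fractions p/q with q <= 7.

Expand x = 38/15 as a continued fraction with the Euclidean algorithm:
  38 = 2*15 + 8, so a_0 = 2.
  15 = 1*8 + 7, so a_1 = 1.
  8 = 1*7 + 1, so a_2 = 1.
  7 = 7*1 + 0, so a_3 = 7.
so x = [2; 1, 1, 7].
Convergents (p_i = a_i*p_{i-1} + p_{i-2}, q_i = a_i*q_{i-1} + q_{i-2} with p_{-2}=0, p_{-1}=1, q_{-2}=1, q_{-1}=0), until the denominator exceeds 7:
  i=0: a_0=2, p_0 = 2*1 + 0 = 2, q_0 = 2*0 + 1 = 1.
  i=1: a_1=1, p_1 = 1*2 + 1 = 3, q_1 = 1*1 + 0 = 1.
  i=2: a_2=1, p_2 = 1*3 + 2 = 5, q_2 = 1*1 + 1 = 2.
  i=3: a_3=7, p_3 = 7*5 + 3 = 38, q_3 = 7*2 + 1 = 15.
q_3 = 15 > 7, so the last convergent with denominator <= 7 is p_2/q_2 = 5/2.
The closest fraction with denominator <= 7 is either p_2/q_2 or the intermediate fraction (k*p_2 + p_1)/(k*q_2 + q_1) with the largest k >= 1 whose denominator stays <= 7; these approach x as k grows, and every other convergent or intermediate fraction in range is farther away.
Largest k: floor((7 - q_1)/q_2) = floor((7 - 1)/2) = 3.
That gives (3*5 + 3)/(3*2 + 1) = 18/7.
Compare the errors: |x - 5/2| = |38*2 - 5*15|/(15*2) = 1/30, and |x - 18/7| = |38*7 - 18*15|/(15*7) = 4/105.
Cross-multiplying, 1*105 = 105 < 120 = 4*30, so 1/30 is smaller: the convergent 5/2 is closer to x than 18/7.

5/2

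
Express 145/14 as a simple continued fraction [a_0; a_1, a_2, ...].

[10; 2, 1, 4]

Run the Euclidean algorithm on 145 and 14; the successive quotients are the partial quotients a_0, a_1, ... (each step inverts the fractional part left over by the previous one):
  145 = 10*14 + 5, so a_0 = 10.
  14 = 2*5 + 4, so a_1 = 2.
  5 = 1*4 + 1, so a_2 = 1.
  4 = 4*1 + 0, so a_3 = 4.
The remainder reaches 0 after 4 divisions, so the expansion has 4 partial quotients, read off in order.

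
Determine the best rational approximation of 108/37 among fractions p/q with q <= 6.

Expand x = 108/37 as a continued fraction with the Euclidean algorithm:
  108 = 2*37 + 34, so a_0 = 2.
  37 = 1*34 + 3, so a_1 = 1.
  34 = 11*3 + 1, so a_2 = 11.
  3 = 3*1 + 0, so a_3 = 3.
so x = [2; 1, 11, 3].
Convergents (p_i = a_i*p_{i-1} + p_{i-2}, q_i = a_i*q_{i-1} + q_{i-2} with p_{-2}=0, p_{-1}=1, q_{-2}=1, q_{-1}=0), until the denominator exceeds 6:
  i=0: a_0=2, p_0 = 2*1 + 0 = 2, q_0 = 2*0 + 1 = 1.
  i=1: a_1=1, p_1 = 1*2 + 1 = 3, q_1 = 1*1 + 0 = 1.
  i=2: a_2=11, p_2 = 11*3 + 2 = 35, q_2 = 11*1 + 1 = 12.
q_2 = 12 > 6, so the last convergent with denominator <= 6 is p_1/q_1 = 3/1.
The closest fraction with denominator <= 6 is either p_1/q_1 or the intermediate fraction (k*p_1 + p_0)/(k*q_1 + q_0) with the largest k >= 1 whose denominator stays <= 6; these approach x as k grows, and every other convergent or intermediate fraction in range is farther away.
Largest k: floor((6 - q_0)/q_1) = floor((6 - 1)/1) = 5.
That gives (5*3 + 2)/(5*1 + 1) = 17/6.
Compare the errors: |x - 3/1| = |108*1 - 3*37|/(37*1) = 3/37, and |x - 17/6| = |108*6 - 17*37|/(37*6) = 19/222.
Cross-multiplying, 3*222 = 666 < 703 = 19*37, so 3/37 is smaller: the convergent 3/1 is closer to x than 17/6.

3/1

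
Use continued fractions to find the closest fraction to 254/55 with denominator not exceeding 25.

97/21

Expand x = 254/55 as a continued fraction with the Euclidean algorithm:
  254 = 4*55 + 34, so a_0 = 4.
  55 = 1*34 + 21, so a_1 = 1.
  34 = 1*21 + 13, so a_2 = 1.
  21 = 1*13 + 8, so a_3 = 1.
  13 = 1*8 + 5, so a_4 = 1.
  8 = 1*5 + 3, so a_5 = 1.
  5 = 1*3 + 2, so a_6 = 1.
  3 = 1*2 + 1, so a_7 = 1.
  2 = 2*1 + 0, so a_8 = 2.
so x = [4; 1, 1, 1, 1, 1, 1, 1, 2].
Convergents (p_i = a_i*p_{i-1} + p_{i-2}, q_i = a_i*q_{i-1} + q_{i-2} with p_{-2}=0, p_{-1}=1, q_{-2}=1, q_{-1}=0), until the denominator exceeds 25:
  i=0: a_0=4, p_0 = 4*1 + 0 = 4, q_0 = 4*0 + 1 = 1.
  i=1: a_1=1, p_1 = 1*4 + 1 = 5, q_1 = 1*1 + 0 = 1.
  i=2: a_2=1, p_2 = 1*5 + 4 = 9, q_2 = 1*1 + 1 = 2.
  i=3: a_3=1, p_3 = 1*9 + 5 = 14, q_3 = 1*2 + 1 = 3.
  i=4: a_4=1, p_4 = 1*14 + 9 = 23, q_4 = 1*3 + 2 = 5.
  i=5: a_5=1, p_5 = 1*23 + 14 = 37, q_5 = 1*5 + 3 = 8.
  i=6: a_6=1, p_6 = 1*37 + 23 = 60, q_6 = 1*8 + 5 = 13.
  i=7: a_7=1, p_7 = 1*60 + 37 = 97, q_7 = 1*13 + 8 = 21.
  i=8: a_8=2, p_8 = 2*97 + 60 = 254, q_8 = 2*21 + 13 = 55.
q_8 = 55 > 25, so the last convergent with denominator <= 25 is p_7/q_7 = 97/21.
The closest fraction with denominator <= 25 is either p_7/q_7 or the intermediate fraction (k*p_7 + p_6)/(k*q_7 + q_6) with the largest k >= 1 whose denominator stays <= 25; these approach x as k grows, and every other convergent or intermediate fraction in range is farther away.
Largest k: floor((25 - q_6)/q_7) = floor((25 - 13)/21) = 0.
Since k = 0, no intermediate fraction beyond p_7/q_7 has denominator <= 25, so the convergent 97/21 is the closest (its error is |254*21 - 97*55|/(55*21) = 1/1155).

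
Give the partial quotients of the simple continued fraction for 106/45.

[2; 2, 1, 4, 3]

Run the Euclidean algorithm on 106 and 45; the successive quotients are the partial quotients a_0, a_1, ... (each step inverts the fractional part left over by the previous one):
  106 = 2*45 + 16, so a_0 = 2.
  45 = 2*16 + 13, so a_1 = 2.
  16 = 1*13 + 3, so a_2 = 1.
  13 = 4*3 + 1, so a_3 = 4.
  3 = 3*1 + 0, so a_4 = 3.
The remainder reaches 0 after 5 divisions, so the expansion has 5 partial quotients, read off in order.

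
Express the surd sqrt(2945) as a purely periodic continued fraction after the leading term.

[54; (3, 1, 2, 1, 3, 108)]

Write x_i = (sqrt(2945) + m_i)/d_i with (m_0, d_0) = (0, 1). a_0 = floor(sqrt(2945)) = 54, since 54^2 = 2916 <= 2945 < 3025 = 55^2.
Iterate m_{i+1} = d_i*a_i - m_i, d_{i+1} = (2945 - m_{i+1}^2)/d_i, a_{i+1} = floor((a_0 + m_{i+1})/d_{i+1}):
  m_1 = 1*54 - 0 = 54, d_1 = (2945 - 54^2)/1 = 29/1 = 29, a_1 = floor((54 + 54)/29) = 3.
  m_2 = 29*3 - 54 = 33, d_2 = (2945 - 33^2)/29 = 1856/29 = 64, a_2 = floor((54 + 33)/64) = 1.
  m_3 = 64*1 - 33 = 31, d_3 = (2945 - 31^2)/64 = 1984/64 = 31, a_3 = floor((54 + 31)/31) = 2.
  m_4 = 31*2 - 31 = 31, d_4 = (2945 - 31^2)/31 = 1984/31 = 64, a_4 = floor((54 + 31)/64) = 1.
  m_5 = 64*1 - 31 = 33, d_5 = (2945 - 33^2)/64 = 1856/64 = 29, a_5 = floor((54 + 33)/29) = 3.
  m_6 = 29*3 - 33 = 54, d_6 = (2945 - 54^2)/29 = 29/29 = 1, a_6 = floor((54 + 54)/1) = 108.
  m_7 = 1*108 - 54 = 54, d_7 = (2945 - 54^2)/1 = 29/1 = 29: (m_7, d_7) = (m_1, d_1) = (54, 29), so from here the quotients repeat a_1, ..., a_6; the period length is 6.
Hence the expansion of sqrt(2945) is a_0 = 54 followed by the repeating block 3, 1, 2, 1, 3, 108 (period 6).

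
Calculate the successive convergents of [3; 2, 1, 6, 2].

3/1, 7/2, 10/3, 67/20, 144/43

Using the convergent recurrence p_i = a_i*p_{i-1} + p_{i-2}, q_i = a_i*q_{i-1} + q_{i-2} with p_{-2}=0, p_{-1}=1, q_{-2}=1, q_{-1}=0:
  i=0: a_0=3, p_0 = 3*1 + 0 = 3, q_0 = 3*0 + 1 = 1.
  i=1: a_1=2, p_1 = 2*3 + 1 = 7, q_1 = 2*1 + 0 = 2.
  i=2: a_2=1, p_2 = 1*7 + 3 = 10, q_2 = 1*2 + 1 = 3.
  i=3: a_3=6, p_3 = 6*10 + 7 = 67, q_3 = 6*3 + 2 = 20.
  i=4: a_4=2, p_4 = 2*67 + 10 = 144, q_4 = 2*20 + 3 = 43.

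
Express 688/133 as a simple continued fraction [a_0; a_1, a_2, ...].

[5; 5, 1, 3, 1, 1, 2]

Run the Euclidean algorithm on 688 and 133; the successive quotients are the partial quotients a_0, a_1, ... (each step inverts the fractional part left over by the previous one):
  688 = 5*133 + 23, so a_0 = 5.
  133 = 5*23 + 18, so a_1 = 5.
  23 = 1*18 + 5, so a_2 = 1.
  18 = 3*5 + 3, so a_3 = 3.
  5 = 1*3 + 2, so a_4 = 1.
  3 = 1*2 + 1, so a_5 = 1.
  2 = 2*1 + 0, so a_6 = 2.
The remainder reaches 0 after 7 divisions, so the expansion has 7 partial quotients, read off in order.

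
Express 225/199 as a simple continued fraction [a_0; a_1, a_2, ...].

[1; 7, 1, 1, 1, 8]

Run the Euclidean algorithm on 225 and 199; the successive quotients are the partial quotients a_0, a_1, ... (each step inverts the fractional part left over by the previous one):
  225 = 1*199 + 26, so a_0 = 1.
  199 = 7*26 + 17, so a_1 = 7.
  26 = 1*17 + 9, so a_2 = 1.
  17 = 1*9 + 8, so a_3 = 1.
  9 = 1*8 + 1, so a_4 = 1.
  8 = 8*1 + 0, so a_5 = 8.
The remainder reaches 0 after 6 divisions, so the expansion has 6 partial quotients, read off in order.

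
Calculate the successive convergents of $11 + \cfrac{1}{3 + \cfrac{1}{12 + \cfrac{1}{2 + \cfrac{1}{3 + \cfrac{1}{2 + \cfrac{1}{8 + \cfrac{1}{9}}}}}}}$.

Using the convergent recurrence p_i = a_i*p_{i-1} + p_{i-2}, q_i = a_i*q_{i-1} + q_{i-2} with p_{-2}=0, p_{-1}=1, q_{-2}=1, q_{-1}=0:
  i=0: a_0=11, p_0 = 11*1 + 0 = 11, q_0 = 11*0 + 1 = 1.
  i=1: a_1=3, p_1 = 3*11 + 1 = 34, q_1 = 3*1 + 0 = 3.
  i=2: a_2=12, p_2 = 12*34 + 11 = 419, q_2 = 12*3 + 1 = 37.
  i=3: a_3=2, p_3 = 2*419 + 34 = 872, q_3 = 2*37 + 3 = 77.
  i=4: a_4=3, p_4 = 3*872 + 419 = 3035, q_4 = 3*77 + 37 = 268.
  i=5: a_5=2, p_5 = 2*3035 + 872 = 6942, q_5 = 2*268 + 77 = 613.
  i=6: a_6=8, p_6 = 8*6942 + 3035 = 58571, q_6 = 8*613 + 268 = 5172.
  i=7: a_7=9, p_7 = 9*58571 + 6942 = 534081, q_7 = 9*5172 + 613 = 47161.

11/1, 34/3, 419/37, 872/77, 3035/268, 6942/613, 58571/5172, 534081/47161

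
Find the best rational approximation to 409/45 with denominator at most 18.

Expand x = 409/45 as a continued fraction with the Euclidean algorithm:
  409 = 9*45 + 4, so a_0 = 9.
  45 = 11*4 + 1, so a_1 = 11.
  4 = 4*1 + 0, so a_2 = 4.
so x = [9; 11, 4].
Convergents (p_i = a_i*p_{i-1} + p_{i-2}, q_i = a_i*q_{i-1} + q_{i-2} with p_{-2}=0, p_{-1}=1, q_{-2}=1, q_{-1}=0), until the denominator exceeds 18:
  i=0: a_0=9, p_0 = 9*1 + 0 = 9, q_0 = 9*0 + 1 = 1.
  i=1: a_1=11, p_1 = 11*9 + 1 = 100, q_1 = 11*1 + 0 = 11.
  i=2: a_2=4, p_2 = 4*100 + 9 = 409, q_2 = 4*11 + 1 = 45.
q_2 = 45 > 18, so the last convergent with denominator <= 18 is p_1/q_1 = 100/11.
The closest fraction with denominator <= 18 is either p_1/q_1 or the intermediate fraction (k*p_1 + p_0)/(k*q_1 + q_0) with the largest k >= 1 whose denominator stays <= 18; these approach x as k grows, and every other convergent or intermediate fraction in range is farther away.
Largest k: floor((18 - q_0)/q_1) = floor((18 - 1)/11) = 1.
That gives (1*100 + 9)/(1*11 + 1) = 109/12.
Compare the errors: |x - 100/11| = |409*11 - 100*45|/(45*11) = 1/495, and |x - 109/12| = |409*12 - 109*45|/(45*12) = 3/540.
Cross-multiplying, 1*540 = 540 < 1485 = 3*495, so 1/495 is smaller: the convergent 100/11 is closer to x than 109/12.

100/11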